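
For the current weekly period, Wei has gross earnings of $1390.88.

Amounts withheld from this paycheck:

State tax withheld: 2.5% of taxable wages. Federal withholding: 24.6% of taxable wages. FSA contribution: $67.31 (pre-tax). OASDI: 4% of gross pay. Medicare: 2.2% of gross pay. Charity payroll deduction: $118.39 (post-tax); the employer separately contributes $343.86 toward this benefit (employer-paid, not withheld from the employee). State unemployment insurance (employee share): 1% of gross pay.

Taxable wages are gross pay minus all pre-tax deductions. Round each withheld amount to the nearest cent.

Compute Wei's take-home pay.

$746.34

FSA contribution: $67.31
Taxable wages = $1390.88 − $67.31 = $1323.57
State tax withheld: $1323.57 × 0.025 = $33.09
Federal withholding: $1323.57 × 0.246 = $325.60
OASDI: $1390.88 × 0.04 = $55.64
Medicare: $1390.88 × 0.022 = $30.60
State unemployment insurance (employee share): $1390.88 × 0.01 = $13.91
Charity payroll deduction: $118.39
(Employer's $343.86 toward charity payroll deduction is not withheld from the employee.)
Total deductions = $67.31 + $33.09 + $325.60 + $55.64 + $30.60 + $13.91 + $118.39 = $644.54
Net pay = $1390.88 − $644.54 = $746.34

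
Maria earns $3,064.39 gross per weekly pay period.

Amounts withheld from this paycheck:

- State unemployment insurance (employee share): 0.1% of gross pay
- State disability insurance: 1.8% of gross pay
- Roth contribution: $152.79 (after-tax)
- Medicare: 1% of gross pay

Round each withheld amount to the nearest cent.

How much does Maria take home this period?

State disability insurance: $3,064.39 × 0.018 = $55.16
State unemployment insurance (employee share): $3,064.39 × 0.001 = $3.06
Medicare: $3,064.39 × 0.01 = $30.64
Roth contribution: $152.79
Total deductions = $55.16 + $3.06 + $30.64 + $152.79 = $241.65
Net pay = $3,064.39 − $241.65 = $2,822.74

$2,822.74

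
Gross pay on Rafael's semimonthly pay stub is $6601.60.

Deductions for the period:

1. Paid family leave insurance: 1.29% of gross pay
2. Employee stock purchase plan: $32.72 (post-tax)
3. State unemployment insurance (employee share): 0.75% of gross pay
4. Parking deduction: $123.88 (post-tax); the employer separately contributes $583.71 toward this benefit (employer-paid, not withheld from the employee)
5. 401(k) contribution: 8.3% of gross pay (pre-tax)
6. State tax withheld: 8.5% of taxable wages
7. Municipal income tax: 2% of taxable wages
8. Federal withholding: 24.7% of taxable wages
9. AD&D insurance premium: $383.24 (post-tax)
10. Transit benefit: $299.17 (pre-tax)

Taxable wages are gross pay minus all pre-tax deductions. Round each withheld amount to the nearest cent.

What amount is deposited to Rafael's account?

401(k) contribution: $6601.60 × 0.083 = $547.93
Transit benefit: $299.17
Pre-tax total = $547.93 + $299.17 = $847.10
Taxable wages = $6601.60 − $847.10 = $5754.50
Municipal income tax: $5754.50 × 0.02 = $115.09
Federal withholding: $5754.50 × 0.247 = $1421.36
State tax withheld: $5754.50 × 0.085 = $489.13
Paid family leave insurance: $6601.60 × 0.0129 = $85.16
State unemployment insurance (employee share): $6601.60 × 0.0075 = $49.51
Employee stock purchase plan: $32.72
Parking deduction: $123.88
AD&D insurance premium: $383.24
(Employer's $583.71 toward parking deduction is not withheld from the employee.)
Total deductions = $547.93 + $299.17 + $115.09 + $1421.36 + $489.13 + $85.16 + $49.51 + $32.72 + $123.88 + $383.24 = $3547.19
Net pay = $6601.60 − $3547.19 = $3054.41

$3054.41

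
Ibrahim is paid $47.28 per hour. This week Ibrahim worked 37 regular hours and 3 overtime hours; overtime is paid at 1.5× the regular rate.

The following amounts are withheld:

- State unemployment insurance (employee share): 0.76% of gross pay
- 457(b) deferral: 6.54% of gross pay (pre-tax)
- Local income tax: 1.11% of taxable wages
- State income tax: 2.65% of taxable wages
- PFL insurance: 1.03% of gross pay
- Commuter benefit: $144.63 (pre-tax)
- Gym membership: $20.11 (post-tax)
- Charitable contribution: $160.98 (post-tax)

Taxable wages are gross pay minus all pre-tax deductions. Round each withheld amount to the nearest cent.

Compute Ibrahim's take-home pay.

Regular pay: 37 × $47.28 = $1,749.36
Overtime pay: 3 × $47.28 × 1.5 = $212.76
Gross pay = $1,749.36 + $212.76 = $1,962.12
457(b) deferral: $1,962.12 × 0.0654 = $128.32
Commuter benefit: $144.63
Pre-tax total = $128.32 + $144.63 = $272.95
Taxable wages = $1,962.12 − $272.95 = $1,689.17
State income tax: $1,689.17 × 0.0265 = $44.76
Local income tax: $1,689.17 × 0.0111 = $18.75
State unemployment insurance (employee share): $1,962.12 × 0.0076 = $14.91
PFL insurance: $1,962.12 × 0.0103 = $20.21
Gym membership: $20.11
Charitable contribution: $160.98
Total deductions = $128.32 + $144.63 + $44.76 + $18.75 + $14.91 + $20.21 + $20.11 + $160.98 = $552.67
Net pay = $1,962.12 − $552.67 = $1,409.45

$1,409.45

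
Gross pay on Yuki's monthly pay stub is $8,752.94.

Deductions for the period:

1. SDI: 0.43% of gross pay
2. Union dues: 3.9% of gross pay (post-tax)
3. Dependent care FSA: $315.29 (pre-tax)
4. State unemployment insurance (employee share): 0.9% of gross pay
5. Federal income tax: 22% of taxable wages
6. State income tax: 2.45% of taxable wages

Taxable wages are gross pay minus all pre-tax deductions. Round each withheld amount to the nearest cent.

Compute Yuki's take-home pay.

$5,916.87

Dependent care FSA: $315.29
Taxable wages = $8,752.94 − $315.29 = $8,437.65
Federal income tax: $8,437.65 × 0.22 = $1,856.28
State income tax: $8,437.65 × 0.0245 = $206.72
State unemployment insurance (employee share): $8,752.94 × 0.009 = $78.78
SDI: $8,752.94 × 0.0043 = $37.64
Union dues: $8,752.94 × 0.039 = $341.36
Total deductions = $315.29 + $1,856.28 + $206.72 + $78.78 + $37.64 + $341.36 = $2,836.07
Net pay = $8,752.94 − $2,836.07 = $5,916.87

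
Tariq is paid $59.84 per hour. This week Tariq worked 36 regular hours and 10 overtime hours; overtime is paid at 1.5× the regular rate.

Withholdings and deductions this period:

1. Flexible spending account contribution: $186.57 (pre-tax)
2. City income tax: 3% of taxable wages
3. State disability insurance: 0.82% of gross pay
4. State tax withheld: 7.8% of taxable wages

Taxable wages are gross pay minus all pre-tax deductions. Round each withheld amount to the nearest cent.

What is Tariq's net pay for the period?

$2,530.79

Regular pay: 36 × $59.84 = $2,154.24
Overtime pay: 10 × $59.84 × 1.5 = $897.60
Gross pay = $2,154.24 + $897.60 = $3,051.84
Flexible spending account contribution: $186.57
Taxable wages = $3,051.84 − $186.57 = $2,865.27
State tax withheld: $2,865.27 × 0.078 = $223.49
City income tax: $2,865.27 × 0.03 = $85.96
State disability insurance: $3,051.84 × 0.0082 = $25.03
Total deductions = $186.57 + $223.49 + $85.96 + $25.03 = $521.05
Net pay = $3,051.84 − $521.05 = $2,530.79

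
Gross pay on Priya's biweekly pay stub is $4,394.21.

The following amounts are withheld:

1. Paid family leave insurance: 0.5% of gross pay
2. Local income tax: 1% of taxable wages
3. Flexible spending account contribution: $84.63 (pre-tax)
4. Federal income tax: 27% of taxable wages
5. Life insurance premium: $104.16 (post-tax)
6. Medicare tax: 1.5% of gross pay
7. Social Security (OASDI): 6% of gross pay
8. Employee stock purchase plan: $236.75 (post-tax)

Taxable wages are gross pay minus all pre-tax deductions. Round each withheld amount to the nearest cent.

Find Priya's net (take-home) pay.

$2,410.45

Flexible spending account contribution: $84.63
Taxable wages = $4,394.21 − $84.63 = $4,309.58
Local income tax: $4,309.58 × 0.01 = $43.10
Federal income tax: $4,309.58 × 0.27 = $1,163.59
Social Security (OASDI): $4,394.21 × 0.06 = $263.65
Paid family leave insurance: $4,394.21 × 0.005 = $21.97
Medicare tax: $4,394.21 × 0.015 = $65.91
Employee stock purchase plan: $236.75
Life insurance premium: $104.16
Total deductions = $84.63 + $43.10 + $1,163.59 + $263.65 + $21.97 + $65.91 + $236.75 + $104.16 = $1,983.76
Net pay = $4,394.21 − $1,983.76 = $2,410.45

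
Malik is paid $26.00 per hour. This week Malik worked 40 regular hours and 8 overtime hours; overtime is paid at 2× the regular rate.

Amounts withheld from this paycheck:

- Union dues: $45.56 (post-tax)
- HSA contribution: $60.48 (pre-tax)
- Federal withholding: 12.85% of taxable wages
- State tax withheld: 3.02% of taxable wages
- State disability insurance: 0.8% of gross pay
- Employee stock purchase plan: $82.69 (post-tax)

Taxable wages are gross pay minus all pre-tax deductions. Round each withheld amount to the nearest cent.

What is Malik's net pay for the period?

Regular pay: 40 × $26.00 = $1040.00
Overtime pay: 8 × $26.00 × 2 = $416.00
Gross pay = $1040.00 + $416.00 = $1456.00
HSA contribution: $60.48
Taxable wages = $1456.00 − $60.48 = $1395.52
State tax withheld: $1395.52 × 0.0302 = $42.14
Federal withholding: $1395.52 × 0.1285 = $179.32
State disability insurance: $1456.00 × 0.008 = $11.65
Union dues: $45.56
Employee stock purchase plan: $82.69
Total deductions = $60.48 + $42.14 + $179.32 + $11.65 + $45.56 + $82.69 = $421.84
Net pay = $1456.00 − $421.84 = $1034.16

$1034.16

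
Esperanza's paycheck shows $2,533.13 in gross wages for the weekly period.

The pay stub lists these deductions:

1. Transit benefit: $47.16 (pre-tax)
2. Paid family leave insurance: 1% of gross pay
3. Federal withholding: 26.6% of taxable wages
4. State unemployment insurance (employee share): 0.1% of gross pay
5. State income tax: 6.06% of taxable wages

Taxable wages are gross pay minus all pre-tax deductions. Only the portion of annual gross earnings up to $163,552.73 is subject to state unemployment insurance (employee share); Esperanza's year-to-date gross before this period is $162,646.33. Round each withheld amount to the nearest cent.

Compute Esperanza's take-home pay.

Transit benefit: $47.16
Taxable wages = $2,533.13 − $47.16 = $2,485.97
Federal withholding: $2,485.97 × 0.266 = $661.27
State income tax: $2,485.97 × 0.0606 = $150.65
State unemployment insurance (employee share): only $163,552.73 − $162,646.33 = $906.40 of this check is subject → $906.40 × 0.001 = $0.91
Paid family leave insurance: $2,533.13 × 0.01 = $25.33
Total deductions = $47.16 + $661.27 + $150.65 + $0.91 + $25.33 = $885.32
Net pay = $2,533.13 − $885.32 = $1,647.81

$1,647.81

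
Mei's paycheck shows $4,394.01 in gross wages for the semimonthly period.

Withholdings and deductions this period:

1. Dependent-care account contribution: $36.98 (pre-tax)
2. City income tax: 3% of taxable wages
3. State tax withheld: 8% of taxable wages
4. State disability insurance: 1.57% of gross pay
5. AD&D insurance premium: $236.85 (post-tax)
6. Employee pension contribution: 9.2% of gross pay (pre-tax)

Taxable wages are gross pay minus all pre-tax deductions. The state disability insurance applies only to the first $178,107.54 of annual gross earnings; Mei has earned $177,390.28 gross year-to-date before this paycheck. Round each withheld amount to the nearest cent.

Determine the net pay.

$3,269.87

Dependent-care account contribution: $36.98
Employee pension contribution: $4,394.01 × 0.092 = $404.25
Pre-tax total = $36.98 + $404.25 = $441.23
Taxable wages = $4,394.01 − $441.23 = $3,952.78
State tax withheld: $3,952.78 × 0.08 = $316.22
City income tax: $3,952.78 × 0.03 = $118.58
State disability insurance: only $178,107.54 − $177,390.28 = $717.26 of this check is subject → $717.26 × 0.0157 = $11.26
AD&D insurance premium: $236.85
Total deductions = $36.98 + $404.25 + $316.22 + $118.58 + $11.26 + $236.85 = $1,124.14
Net pay = $4,394.01 − $1,124.14 = $3,269.87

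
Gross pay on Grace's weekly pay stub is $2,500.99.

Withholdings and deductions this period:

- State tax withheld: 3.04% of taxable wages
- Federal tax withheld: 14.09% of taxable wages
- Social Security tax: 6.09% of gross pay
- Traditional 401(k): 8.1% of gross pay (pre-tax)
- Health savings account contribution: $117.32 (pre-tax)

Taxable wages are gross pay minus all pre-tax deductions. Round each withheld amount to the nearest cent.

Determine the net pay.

$1,655.15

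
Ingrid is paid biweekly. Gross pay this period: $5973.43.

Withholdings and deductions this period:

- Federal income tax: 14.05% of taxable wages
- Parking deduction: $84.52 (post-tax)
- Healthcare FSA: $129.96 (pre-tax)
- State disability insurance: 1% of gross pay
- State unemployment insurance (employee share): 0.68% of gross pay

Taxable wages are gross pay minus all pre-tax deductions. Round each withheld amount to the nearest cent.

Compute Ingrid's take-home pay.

Healthcare FSA: $129.96
Taxable wages = $5973.43 − $129.96 = $5843.47
Federal income tax: $5843.47 × 0.1405 = $821.01
State unemployment insurance (employee share): $5973.43 × 0.0068 = $40.62
State disability insurance: $5973.43 × 0.01 = $59.73
Parking deduction: $84.52
Total deductions = $129.96 + $821.01 + $40.62 + $59.73 + $84.52 = $1135.84
Net pay = $5973.43 − $1135.84 = $4837.59

$4837.59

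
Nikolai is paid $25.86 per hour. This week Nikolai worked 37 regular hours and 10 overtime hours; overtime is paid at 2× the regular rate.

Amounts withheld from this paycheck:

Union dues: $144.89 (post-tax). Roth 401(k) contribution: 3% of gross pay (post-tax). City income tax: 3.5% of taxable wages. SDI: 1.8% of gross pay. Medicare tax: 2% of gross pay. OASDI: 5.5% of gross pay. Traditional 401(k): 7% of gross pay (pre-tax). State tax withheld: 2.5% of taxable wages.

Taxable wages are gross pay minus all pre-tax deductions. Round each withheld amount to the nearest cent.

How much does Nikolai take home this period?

Regular pay: 37 × $25.86 = $956.82
Overtime pay: 10 × $25.86 × 2 = $517.20
Gross pay = $956.82 + $517.20 = $1474.02
Traditional 401(k): $1474.02 × 0.07 = $103.18
Taxable wages = $1474.02 − $103.18 = $1370.84
City income tax: $1370.84 × 0.035 = $47.98
State tax withheld: $1370.84 × 0.025 = $34.27
SDI: $1474.02 × 0.018 = $26.53
OASDI: $1474.02 × 0.055 = $81.07
Medicare tax: $1474.02 × 0.02 = $29.48
Roth 401(k) contribution: $1474.02 × 0.03 = $44.22
Union dues: $144.89
Total deductions = $103.18 + $47.98 + $34.27 + $26.53 + $81.07 + $29.48 + $44.22 + $144.89 = $511.62
Net pay = $1474.02 − $511.62 = $962.40

$962.40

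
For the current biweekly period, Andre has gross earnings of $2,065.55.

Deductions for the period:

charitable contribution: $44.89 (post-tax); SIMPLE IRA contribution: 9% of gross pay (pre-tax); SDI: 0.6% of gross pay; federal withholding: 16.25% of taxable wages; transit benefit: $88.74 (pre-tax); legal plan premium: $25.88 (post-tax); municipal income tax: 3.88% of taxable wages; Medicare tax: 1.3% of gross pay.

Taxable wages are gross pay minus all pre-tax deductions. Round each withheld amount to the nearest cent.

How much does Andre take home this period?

Transit benefit: $88.74
SIMPLE IRA contribution: $2,065.55 × 0.09 = $185.90
Pre-tax total = $88.74 + $185.90 = $274.64
Taxable wages = $2,065.55 − $274.64 = $1,790.91
Municipal income tax: $1,790.91 × 0.0388 = $69.49
Federal withholding: $1,790.91 × 0.1625 = $291.02
SDI: $2,065.55 × 0.006 = $12.39
Medicare tax: $2,065.55 × 0.013 = $26.85
Charitable contribution: $44.89
Legal plan premium: $25.88
Total deductions = $88.74 + $185.90 + $69.49 + $291.02 + $12.39 + $26.85 + $44.89 + $25.88 = $745.16
Net pay = $2,065.55 − $745.16 = $1,320.39

$1,320.39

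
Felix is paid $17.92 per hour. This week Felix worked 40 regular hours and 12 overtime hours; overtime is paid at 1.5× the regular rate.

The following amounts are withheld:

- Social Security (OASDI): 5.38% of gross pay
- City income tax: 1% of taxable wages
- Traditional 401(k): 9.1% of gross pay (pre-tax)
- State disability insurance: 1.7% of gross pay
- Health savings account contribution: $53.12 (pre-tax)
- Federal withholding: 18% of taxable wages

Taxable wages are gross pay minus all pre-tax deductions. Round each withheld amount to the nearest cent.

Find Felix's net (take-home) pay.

Regular pay: 40 × $17.92 = $716.80
Overtime pay: 12 × $17.92 × 1.5 = $322.56
Gross pay = $716.80 + $322.56 = $1,039.36
Health savings account contribution: $53.12
Traditional 401(k): $1,039.36 × 0.091 = $94.58
Pre-tax total = $53.12 + $94.58 = $147.70
Taxable wages = $1,039.36 − $147.70 = $891.66
Federal withholding: $891.66 × 0.18 = $160.50
City income tax: $891.66 × 0.01 = $8.92
State disability insurance: $1,039.36 × 0.017 = $17.67
Social Security (OASDI): $1,039.36 × 0.0538 = $55.92
Total deductions = $53.12 + $94.58 + $160.50 + $8.92 + $17.67 + $55.92 = $390.71
Net pay = $1,039.36 − $390.71 = $648.65

$648.65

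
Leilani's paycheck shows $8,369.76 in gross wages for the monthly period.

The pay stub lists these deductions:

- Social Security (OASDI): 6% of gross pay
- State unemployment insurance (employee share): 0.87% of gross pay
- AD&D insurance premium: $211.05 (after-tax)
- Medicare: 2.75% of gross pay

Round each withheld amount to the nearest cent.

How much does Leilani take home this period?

$7,353.53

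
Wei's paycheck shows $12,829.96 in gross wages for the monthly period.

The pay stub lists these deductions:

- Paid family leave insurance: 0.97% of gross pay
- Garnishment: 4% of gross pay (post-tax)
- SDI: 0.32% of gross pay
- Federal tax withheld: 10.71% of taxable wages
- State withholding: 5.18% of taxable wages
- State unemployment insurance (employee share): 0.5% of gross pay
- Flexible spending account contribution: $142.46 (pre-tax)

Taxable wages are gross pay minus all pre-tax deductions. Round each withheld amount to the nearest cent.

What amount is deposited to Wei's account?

Flexible spending account contribution: $142.46
Taxable wages = $12,829.96 − $142.46 = $12,687.50
Federal tax withheld: $12,687.50 × 0.1071 = $1,358.83
State withholding: $12,687.50 × 0.0518 = $657.21
Paid family leave insurance: $12,829.96 × 0.0097 = $124.45
State unemployment insurance (employee share): $12,829.96 × 0.005 = $64.15
SDI: $12,829.96 × 0.0032 = $41.06
Garnishment: $12,829.96 × 0.04 = $513.20
Total deductions = $142.46 + $1,358.83 + $657.21 + $124.45 + $64.15 + $41.06 + $513.20 = $2,901.36
Net pay = $12,829.96 − $2,901.36 = $9,928.60

$9,928.60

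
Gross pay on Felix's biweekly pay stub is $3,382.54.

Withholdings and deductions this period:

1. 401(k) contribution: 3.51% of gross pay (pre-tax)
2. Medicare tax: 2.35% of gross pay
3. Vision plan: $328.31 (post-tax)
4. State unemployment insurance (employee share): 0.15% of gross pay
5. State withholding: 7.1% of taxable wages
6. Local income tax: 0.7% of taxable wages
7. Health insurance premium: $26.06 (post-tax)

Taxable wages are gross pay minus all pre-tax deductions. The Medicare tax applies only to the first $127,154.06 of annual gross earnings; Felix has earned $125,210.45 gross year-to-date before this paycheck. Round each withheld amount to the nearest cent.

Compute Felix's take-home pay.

$2,604.12

401(k) contribution: $3,382.54 × 0.0351 = $118.73
Taxable wages = $3,382.54 − $118.73 = $3,263.81
State withholding: $3,263.81 × 0.071 = $231.73
Local income tax: $3,263.81 × 0.007 = $22.85
State unemployment insurance (employee share): $3,382.54 × 0.0015 = $5.07
Medicare tax: only $127,154.06 − $125,210.45 = $1,943.61 of this check is subject → $1,943.61 × 0.0235 = $45.67
Vision plan: $328.31
Health insurance premium: $26.06
Total deductions = $118.73 + $231.73 + $22.85 + $5.07 + $45.67 + $328.31 + $26.06 = $778.42
Net pay = $3,382.54 − $778.42 = $2,604.12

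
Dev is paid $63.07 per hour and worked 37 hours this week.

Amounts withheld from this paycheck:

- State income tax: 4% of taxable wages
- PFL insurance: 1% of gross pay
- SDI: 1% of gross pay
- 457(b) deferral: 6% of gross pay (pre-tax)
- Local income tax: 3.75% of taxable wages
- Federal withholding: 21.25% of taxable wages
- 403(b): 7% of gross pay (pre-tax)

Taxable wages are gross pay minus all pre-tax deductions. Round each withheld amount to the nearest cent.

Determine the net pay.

$1,394.78

Gross pay: 37 × $63.07 = $2,333.59
403(b): $2,333.59 × 0.07 = $163.35
457(b) deferral: $2,333.59 × 0.06 = $140.02
Pre-tax total = $163.35 + $140.02 = $303.37
Taxable wages = $2,333.59 − $303.37 = $2,030.22
Local income tax: $2,030.22 × 0.0375 = $76.13
State income tax: $2,030.22 × 0.04 = $81.21
Federal withholding: $2,030.22 × 0.2125 = $431.42
PFL insurance: $2,333.59 × 0.01 = $23.34
SDI: $2,333.59 × 0.01 = $23.34
Total deductions = $163.35 + $140.02 + $76.13 + $81.21 + $431.42 + $23.34 + $23.34 = $938.81
Net pay = $2,333.59 − $938.81 = $1,394.78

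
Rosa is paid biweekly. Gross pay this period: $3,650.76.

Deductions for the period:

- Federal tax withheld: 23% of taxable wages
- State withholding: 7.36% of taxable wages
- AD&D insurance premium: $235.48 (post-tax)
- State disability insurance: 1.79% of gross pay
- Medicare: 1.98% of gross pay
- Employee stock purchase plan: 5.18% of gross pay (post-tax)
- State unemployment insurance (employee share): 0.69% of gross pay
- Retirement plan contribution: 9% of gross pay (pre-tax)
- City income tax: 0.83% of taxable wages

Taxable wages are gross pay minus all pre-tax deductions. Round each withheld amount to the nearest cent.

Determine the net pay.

Retirement plan contribution: $3,650.76 × 0.09 = $328.57
Taxable wages = $3,650.76 − $328.57 = $3,322.19
City income tax: $3,322.19 × 0.0083 = $27.57
Federal tax withheld: $3,322.19 × 0.23 = $764.10
State withholding: $3,322.19 × 0.0736 = $244.51
Medicare: $3,650.76 × 0.0198 = $72.29
State unemployment insurance (employee share): $3,650.76 × 0.0069 = $25.19
State disability insurance: $3,650.76 × 0.0179 = $65.35
Employee stock purchase plan: $3,650.76 × 0.0518 = $189.11
AD&D insurance premium: $235.48
Total deductions = $328.57 + $27.57 + $764.10 + $244.51 + $72.29 + $25.19 + $65.35 + $189.11 + $235.48 = $1,952.17
Net pay = $3,650.76 − $1,952.17 = $1,698.59

$1,698.59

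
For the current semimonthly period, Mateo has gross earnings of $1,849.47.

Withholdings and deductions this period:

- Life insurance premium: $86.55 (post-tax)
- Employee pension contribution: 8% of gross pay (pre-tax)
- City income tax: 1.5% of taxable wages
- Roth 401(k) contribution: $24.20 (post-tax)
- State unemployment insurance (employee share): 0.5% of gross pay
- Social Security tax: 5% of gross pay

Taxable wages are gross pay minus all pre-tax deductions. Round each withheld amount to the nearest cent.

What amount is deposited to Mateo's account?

$1,463.52

Employee pension contribution: $1,849.47 × 0.08 = $147.96
Taxable wages = $1,849.47 − $147.96 = $1,701.51
City income tax: $1,701.51 × 0.015 = $25.52
Social Security tax: $1,849.47 × 0.05 = $92.47
State unemployment insurance (employee share): $1,849.47 × 0.005 = $9.25
Life insurance premium: $86.55
Roth 401(k) contribution: $24.20
Total deductions = $147.96 + $25.52 + $92.47 + $9.25 + $86.55 + $24.20 = $385.95
Net pay = $1,849.47 − $385.95 = $1,463.52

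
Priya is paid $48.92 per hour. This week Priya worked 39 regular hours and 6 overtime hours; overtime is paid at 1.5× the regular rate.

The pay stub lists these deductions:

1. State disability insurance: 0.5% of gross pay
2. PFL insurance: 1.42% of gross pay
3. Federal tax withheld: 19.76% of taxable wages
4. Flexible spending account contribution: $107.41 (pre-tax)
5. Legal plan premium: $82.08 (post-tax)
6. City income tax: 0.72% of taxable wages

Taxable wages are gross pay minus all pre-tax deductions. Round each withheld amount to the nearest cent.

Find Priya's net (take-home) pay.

Regular pay: 39 × $48.92 = $1,907.88
Overtime pay: 6 × $48.92 × 1.5 = $440.28
Gross pay = $1,907.88 + $440.28 = $2,348.16
Flexible spending account contribution: $107.41
Taxable wages = $2,348.16 − $107.41 = $2,240.75
Federal tax withheld: $2,240.75 × 0.1976 = $442.77
City income tax: $2,240.75 × 0.0072 = $16.13
State disability insurance: $2,348.16 × 0.005 = $11.74
PFL insurance: $2,348.16 × 0.0142 = $33.34
Legal plan premium: $82.08
Total deductions = $107.41 + $442.77 + $16.13 + $11.74 + $33.34 + $82.08 = $693.47
Net pay = $2,348.16 − $693.47 = $1,654.69

$1,654.69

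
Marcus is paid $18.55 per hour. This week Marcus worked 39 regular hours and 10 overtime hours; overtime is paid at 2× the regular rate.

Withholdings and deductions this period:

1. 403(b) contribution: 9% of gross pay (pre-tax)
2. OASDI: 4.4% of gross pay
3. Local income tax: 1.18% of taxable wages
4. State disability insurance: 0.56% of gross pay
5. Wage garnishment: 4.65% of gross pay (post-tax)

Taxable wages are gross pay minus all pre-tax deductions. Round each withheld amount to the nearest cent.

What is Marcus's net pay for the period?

$879.02

Regular pay: 39 × $18.55 = $723.45
Overtime pay: 10 × $18.55 × 2 = $371.00
Gross pay = $723.45 + $371.00 = $1,094.45
403(b) contribution: $1,094.45 × 0.09 = $98.50
Taxable wages = $1,094.45 − $98.50 = $995.95
Local income tax: $995.95 × 0.0118 = $11.75
State disability insurance: $1,094.45 × 0.0056 = $6.13
OASDI: $1,094.45 × 0.044 = $48.16
Wage garnishment: $1,094.45 × 0.0465 = $50.89
Total deductions = $98.50 + $11.75 + $6.13 + $48.16 + $50.89 = $215.43
Net pay = $1,094.45 − $215.43 = $879.02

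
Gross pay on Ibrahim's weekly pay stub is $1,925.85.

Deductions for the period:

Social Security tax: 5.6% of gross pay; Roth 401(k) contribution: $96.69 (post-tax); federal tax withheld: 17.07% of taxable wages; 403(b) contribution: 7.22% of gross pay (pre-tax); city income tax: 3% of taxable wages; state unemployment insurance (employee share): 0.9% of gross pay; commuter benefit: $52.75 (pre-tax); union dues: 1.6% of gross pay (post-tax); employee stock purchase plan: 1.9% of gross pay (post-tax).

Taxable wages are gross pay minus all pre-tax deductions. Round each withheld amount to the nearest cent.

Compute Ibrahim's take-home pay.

$1,096.76

403(b) contribution: $1,925.85 × 0.0722 = $139.05
Commuter benefit: $52.75
Pre-tax total = $139.05 + $52.75 = $191.80
Taxable wages = $1,925.85 − $191.80 = $1,734.05
City income tax: $1,734.05 × 0.03 = $52.02
Federal tax withheld: $1,734.05 × 0.1707 = $296.00
Social Security tax: $1,925.85 × 0.056 = $107.85
State unemployment insurance (employee share): $1,925.85 × 0.009 = $17.33
Employee stock purchase plan: $1,925.85 × 0.019 = $36.59
Union dues: $1,925.85 × 0.016 = $30.81
Roth 401(k) contribution: $96.69
Total deductions = $139.05 + $52.75 + $52.02 + $296.00 + $107.85 + $17.33 + $36.59 + $30.81 + $96.69 = $829.09
Net pay = $1,925.85 − $829.09 = $1,096.76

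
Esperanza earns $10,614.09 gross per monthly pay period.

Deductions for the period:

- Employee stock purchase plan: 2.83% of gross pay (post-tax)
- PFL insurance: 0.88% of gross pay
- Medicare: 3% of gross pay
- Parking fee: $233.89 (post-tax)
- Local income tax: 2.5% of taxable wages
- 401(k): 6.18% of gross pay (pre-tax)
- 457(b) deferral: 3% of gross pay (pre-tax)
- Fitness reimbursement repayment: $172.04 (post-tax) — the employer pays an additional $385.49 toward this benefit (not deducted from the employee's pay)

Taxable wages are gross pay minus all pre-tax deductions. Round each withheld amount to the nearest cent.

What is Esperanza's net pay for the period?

$8,280.60

457(b) deferral: $10,614.09 × 0.03 = $318.42
401(k): $10,614.09 × 0.0618 = $655.95
Pre-tax total = $318.42 + $655.95 = $974.37
Taxable wages = $10,614.09 − $974.37 = $9,639.72
Local income tax: $9,639.72 × 0.025 = $240.99
PFL insurance: $10,614.09 × 0.0088 = $93.40
Medicare: $10,614.09 × 0.03 = $318.42
Employee stock purchase plan: $10,614.09 × 0.0283 = $300.38
Fitness reimbursement repayment: $172.04
Parking fee: $233.89
(Employer's $385.49 toward fitness reimbursement repayment is not withheld from the employee.)
Total deductions = $318.42 + $655.95 + $240.99 + $93.40 + $318.42 + $300.38 + $172.04 + $233.89 = $2,333.49
Net pay = $10,614.09 − $2,333.49 = $8,280.60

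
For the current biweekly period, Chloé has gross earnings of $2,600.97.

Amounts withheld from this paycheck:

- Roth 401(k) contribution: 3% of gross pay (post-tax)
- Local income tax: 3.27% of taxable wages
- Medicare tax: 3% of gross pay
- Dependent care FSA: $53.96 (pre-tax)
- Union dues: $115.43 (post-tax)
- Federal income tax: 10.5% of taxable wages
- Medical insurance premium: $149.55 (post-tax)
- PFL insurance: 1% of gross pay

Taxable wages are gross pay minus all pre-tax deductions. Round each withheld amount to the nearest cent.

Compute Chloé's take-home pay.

Dependent care FSA: $53.96
Taxable wages = $2,600.97 − $53.96 = $2,547.01
Local income tax: $2,547.01 × 0.0327 = $83.29
Federal income tax: $2,547.01 × 0.105 = $267.44
PFL insurance: $2,600.97 × 0.01 = $26.01
Medicare tax: $2,600.97 × 0.03 = $78.03
Medical insurance premium: $149.55
Roth 401(k) contribution: $2,600.97 × 0.03 = $78.03
Union dues: $115.43
Total deductions = $53.96 + $83.29 + $267.44 + $26.01 + $78.03 + $149.55 + $78.03 + $115.43 = $851.74
Net pay = $2,600.97 − $851.74 = $1,749.23

$1,749.23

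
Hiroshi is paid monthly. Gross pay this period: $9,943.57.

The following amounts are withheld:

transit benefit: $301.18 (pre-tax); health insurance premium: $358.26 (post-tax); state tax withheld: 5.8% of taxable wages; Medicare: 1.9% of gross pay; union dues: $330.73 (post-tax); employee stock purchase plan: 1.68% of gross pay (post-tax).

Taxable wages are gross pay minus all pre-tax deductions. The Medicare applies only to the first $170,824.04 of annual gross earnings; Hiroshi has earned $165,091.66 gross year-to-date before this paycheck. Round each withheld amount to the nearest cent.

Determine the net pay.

$8,118.17

Transit benefit: $301.18
Taxable wages = $9,943.57 − $301.18 = $9,642.39
State tax withheld: $9,642.39 × 0.058 = $559.26
Medicare: only $170,824.04 − $165,091.66 = $5,732.38 of this check is subject → $5,732.38 × 0.019 = $108.92
Health insurance premium: $358.26
Union dues: $330.73
Employee stock purchase plan: $9,943.57 × 0.0168 = $167.05
Total deductions = $301.18 + $559.26 + $108.92 + $358.26 + $330.73 + $167.05 = $1,825.40
Net pay = $9,943.57 − $1,825.40 = $8,118.17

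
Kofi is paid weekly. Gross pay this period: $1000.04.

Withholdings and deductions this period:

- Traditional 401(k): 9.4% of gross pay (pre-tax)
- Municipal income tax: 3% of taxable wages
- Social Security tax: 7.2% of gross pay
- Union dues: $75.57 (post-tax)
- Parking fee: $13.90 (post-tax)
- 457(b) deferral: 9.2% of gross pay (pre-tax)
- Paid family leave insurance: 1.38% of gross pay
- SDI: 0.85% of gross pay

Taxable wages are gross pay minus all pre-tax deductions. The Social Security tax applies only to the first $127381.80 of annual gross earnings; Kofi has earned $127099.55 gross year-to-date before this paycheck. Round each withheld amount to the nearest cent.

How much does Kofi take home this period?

$657.53

Traditional 401(k): $1000.04 × 0.094 = $94.00
457(b) deferral: $1000.04 × 0.092 = $92.00
Pre-tax total = $94.00 + $92.00 = $186.00
Taxable wages = $1000.04 − $186.00 = $814.04
Municipal income tax: $814.04 × 0.03 = $24.42
Paid family leave insurance: $1000.04 × 0.0138 = $13.80
SDI: $1000.04 × 0.0085 = $8.50
Social Security tax: only $127381.80 − $127099.55 = $282.25 of this check is subject → $282.25 × 0.072 = $20.32
Union dues: $75.57
Parking fee: $13.90
Total deductions = $94.00 + $92.00 + $24.42 + $13.80 + $8.50 + $20.32 + $75.57 + $13.90 = $342.51
Net pay = $1000.04 − $342.51 = $657.53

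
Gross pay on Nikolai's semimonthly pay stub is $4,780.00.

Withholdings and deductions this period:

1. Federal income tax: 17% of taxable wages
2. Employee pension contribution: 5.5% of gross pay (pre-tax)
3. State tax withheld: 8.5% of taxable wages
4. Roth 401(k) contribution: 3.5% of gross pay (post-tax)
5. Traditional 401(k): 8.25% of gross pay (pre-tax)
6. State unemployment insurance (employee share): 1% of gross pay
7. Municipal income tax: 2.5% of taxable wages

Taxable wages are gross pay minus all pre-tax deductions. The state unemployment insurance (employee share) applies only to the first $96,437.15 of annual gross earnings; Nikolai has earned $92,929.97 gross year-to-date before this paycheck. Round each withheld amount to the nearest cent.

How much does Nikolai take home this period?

Employee pension contribution: $4,780.00 × 0.055 = $262.90
Traditional 401(k): $4,780.00 × 0.0825 = $394.35
Pre-tax total = $262.90 + $394.35 = $657.25
Taxable wages = $4,780.00 − $657.25 = $4,122.75
Federal income tax: $4,122.75 × 0.17 = $700.87
Municipal income tax: $4,122.75 × 0.025 = $103.07
State tax withheld: $4,122.75 × 0.085 = $350.43
State unemployment insurance (employee share): only $96,437.15 − $92,929.97 = $3,507.18 of this check is subject → $3,507.18 × 0.01 = $35.07
Roth 401(k) contribution: $4,780.00 × 0.035 = $167.30
Total deductions = $262.90 + $394.35 + $700.87 + $103.07 + $350.43 + $35.07 + $167.30 = $2,013.99
Net pay = $4,780.00 − $2,013.99 = $2,766.01

$2,766.01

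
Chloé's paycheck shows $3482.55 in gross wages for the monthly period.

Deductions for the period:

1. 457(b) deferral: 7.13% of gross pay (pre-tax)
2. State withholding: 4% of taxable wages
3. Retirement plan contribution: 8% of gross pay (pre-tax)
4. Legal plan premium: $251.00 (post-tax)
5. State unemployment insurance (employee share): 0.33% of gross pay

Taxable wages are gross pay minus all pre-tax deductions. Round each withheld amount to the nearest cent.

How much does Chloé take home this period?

457(b) deferral: $3482.55 × 0.0713 = $248.31
Retirement plan contribution: $3482.55 × 0.08 = $278.60
Pre-tax total = $248.31 + $278.60 = $526.91
Taxable wages = $3482.55 − $526.91 = $2955.64
State withholding: $2955.64 × 0.04 = $118.23
State unemployment insurance (employee share): $3482.55 × 0.0033 = $11.49
Legal plan premium: $251.00
Total deductions = $248.31 + $278.60 + $118.23 + $11.49 + $251.00 = $907.63
Net pay = $3482.55 − $907.63 = $2574.92

$2574.92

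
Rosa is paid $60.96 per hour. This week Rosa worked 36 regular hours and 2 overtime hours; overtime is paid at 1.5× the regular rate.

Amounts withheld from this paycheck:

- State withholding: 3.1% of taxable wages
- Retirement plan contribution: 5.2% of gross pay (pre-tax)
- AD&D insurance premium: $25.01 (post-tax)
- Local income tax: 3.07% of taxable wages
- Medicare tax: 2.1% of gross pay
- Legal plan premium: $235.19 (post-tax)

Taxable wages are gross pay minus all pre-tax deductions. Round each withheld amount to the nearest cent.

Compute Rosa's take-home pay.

Regular pay: 36 × $60.96 = $2194.56
Overtime pay: 2 × $60.96 × 1.5 = $182.88
Gross pay = $2194.56 + $182.88 = $2377.44
Retirement plan contribution: $2377.44 × 0.052 = $123.63
Taxable wages = $2377.44 − $123.63 = $2253.81
Local income tax: $2253.81 × 0.0307 = $69.19
State withholding: $2253.81 × 0.031 = $69.87
Medicare tax: $2377.44 × 0.021 = $49.93
Legal plan premium: $235.19
AD&D insurance premium: $25.01
Total deductions = $123.63 + $69.19 + $69.87 + $49.93 + $235.19 + $25.01 = $572.82
Net pay = $2377.44 − $572.82 = $1804.62

$1804.62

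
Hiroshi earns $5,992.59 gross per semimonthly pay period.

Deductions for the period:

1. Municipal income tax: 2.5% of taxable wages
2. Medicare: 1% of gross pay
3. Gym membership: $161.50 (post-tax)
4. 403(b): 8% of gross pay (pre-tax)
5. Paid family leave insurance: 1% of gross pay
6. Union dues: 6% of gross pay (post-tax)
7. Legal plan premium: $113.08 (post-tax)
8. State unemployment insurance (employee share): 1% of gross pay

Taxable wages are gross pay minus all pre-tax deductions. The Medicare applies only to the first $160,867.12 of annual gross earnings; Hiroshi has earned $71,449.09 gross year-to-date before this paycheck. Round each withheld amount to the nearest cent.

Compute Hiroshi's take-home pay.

$4,561.42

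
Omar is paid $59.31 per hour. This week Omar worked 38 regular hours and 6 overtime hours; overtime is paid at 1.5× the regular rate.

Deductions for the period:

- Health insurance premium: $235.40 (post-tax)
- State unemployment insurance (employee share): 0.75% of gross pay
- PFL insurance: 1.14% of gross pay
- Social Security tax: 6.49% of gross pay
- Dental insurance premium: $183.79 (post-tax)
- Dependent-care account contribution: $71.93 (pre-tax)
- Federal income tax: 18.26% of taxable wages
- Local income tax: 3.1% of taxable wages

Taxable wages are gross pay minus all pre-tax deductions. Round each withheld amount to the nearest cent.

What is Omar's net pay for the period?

$1482.79

Regular pay: 38 × $59.31 = $2253.78
Overtime pay: 6 × $59.31 × 1.5 = $533.79
Gross pay = $2253.78 + $533.79 = $2787.57
Dependent-care account contribution: $71.93
Taxable wages = $2787.57 − $71.93 = $2715.64
Local income tax: $2715.64 × 0.031 = $84.18
Federal income tax: $2715.64 × 0.1826 = $495.88
PFL insurance: $2787.57 × 0.0114 = $31.78
Social Security tax: $2787.57 × 0.0649 = $180.91
State unemployment insurance (employee share): $2787.57 × 0.0075 = $20.91
Health insurance premium: $235.40
Dental insurance premium: $183.79
Total deductions = $71.93 + $84.18 + $495.88 + $31.78 + $180.91 + $20.91 + $235.40 + $183.79 = $1304.78
Net pay = $2787.57 − $1304.78 = $1482.79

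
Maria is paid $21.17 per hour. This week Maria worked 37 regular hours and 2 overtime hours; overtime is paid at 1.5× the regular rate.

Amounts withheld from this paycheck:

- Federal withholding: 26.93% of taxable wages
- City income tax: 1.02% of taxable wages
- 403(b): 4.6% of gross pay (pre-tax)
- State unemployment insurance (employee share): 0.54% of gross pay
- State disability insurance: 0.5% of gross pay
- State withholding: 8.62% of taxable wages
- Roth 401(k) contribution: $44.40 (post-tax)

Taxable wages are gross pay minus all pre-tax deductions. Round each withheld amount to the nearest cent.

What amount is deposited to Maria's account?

$459.22

Regular pay: 37 × $21.17 = $783.29
Overtime pay: 2 × $21.17 × 1.5 = $63.51
Gross pay = $783.29 + $63.51 = $846.80
403(b): $846.80 × 0.046 = $38.95
Taxable wages = $846.80 − $38.95 = $807.85
City income tax: $807.85 × 0.0102 = $8.24
State withholding: $807.85 × 0.0862 = $69.64
Federal withholding: $807.85 × 0.2693 = $217.55
State unemployment insurance (employee share): $846.80 × 0.0054 = $4.57
State disability insurance: $846.80 × 0.005 = $4.23
Roth 401(k) contribution: $44.40
Total deductions = $38.95 + $8.24 + $69.64 + $217.55 + $4.57 + $4.23 + $44.40 = $387.58
Net pay = $846.80 − $387.58 = $459.22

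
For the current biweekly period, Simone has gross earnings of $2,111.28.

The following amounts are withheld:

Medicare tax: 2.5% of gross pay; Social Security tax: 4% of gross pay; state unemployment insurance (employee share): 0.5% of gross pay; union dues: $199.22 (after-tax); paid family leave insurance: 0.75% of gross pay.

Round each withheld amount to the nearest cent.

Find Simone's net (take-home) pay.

$1,748.44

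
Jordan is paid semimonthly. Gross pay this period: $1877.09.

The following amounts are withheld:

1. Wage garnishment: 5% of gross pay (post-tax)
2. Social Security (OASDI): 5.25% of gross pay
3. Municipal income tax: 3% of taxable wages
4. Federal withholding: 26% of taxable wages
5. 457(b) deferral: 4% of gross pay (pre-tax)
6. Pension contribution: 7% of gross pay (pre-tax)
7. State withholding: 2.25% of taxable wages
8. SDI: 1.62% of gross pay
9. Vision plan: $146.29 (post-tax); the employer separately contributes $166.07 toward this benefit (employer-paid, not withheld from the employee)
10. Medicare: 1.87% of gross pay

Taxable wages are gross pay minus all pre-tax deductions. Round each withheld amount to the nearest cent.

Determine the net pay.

$744.34

Pension contribution: $1877.09 × 0.07 = $131.40
457(b) deferral: $1877.09 × 0.04 = $75.08
Pre-tax total = $131.40 + $75.08 = $206.48
Taxable wages = $1877.09 − $206.48 = $1670.61
Municipal income tax: $1670.61 × 0.03 = $50.12
Federal withholding: $1670.61 × 0.26 = $434.36
State withholding: $1670.61 × 0.0225 = $37.59
SDI: $1877.09 × 0.0162 = $30.41
Social Security (OASDI): $1877.09 × 0.0525 = $98.55
Medicare: $1877.09 × 0.0187 = $35.10
Vision plan: $146.29
Wage garnishment: $1877.09 × 0.05 = $93.85
(Employer's $166.07 toward vision plan is not withheld from the employee.)
Total deductions = $131.40 + $75.08 + $50.12 + $434.36 + $37.59 + $30.41 + $98.55 + $35.10 + $146.29 + $93.85 = $1132.75
Net pay = $1877.09 − $1132.75 = $744.34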